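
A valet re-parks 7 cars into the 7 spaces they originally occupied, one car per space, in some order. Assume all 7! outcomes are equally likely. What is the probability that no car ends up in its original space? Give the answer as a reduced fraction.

103/280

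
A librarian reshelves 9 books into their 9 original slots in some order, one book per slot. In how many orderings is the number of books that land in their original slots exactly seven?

36

Choose which 7 of the 9 are fixed: C(9,7) = 36.
The other 2 form a derangement: !2 = 1.
Total: 36 × 1 = 36.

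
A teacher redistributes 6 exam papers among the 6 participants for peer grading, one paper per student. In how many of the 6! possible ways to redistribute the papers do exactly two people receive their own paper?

135

Choose which 2 of the 6 are fixed: C(6,2) = 15.
The remaining 4 must be deranged: !4 = 9.
Total: 15 × 9 = 135.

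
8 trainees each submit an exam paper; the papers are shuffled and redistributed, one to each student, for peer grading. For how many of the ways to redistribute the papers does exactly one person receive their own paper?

14832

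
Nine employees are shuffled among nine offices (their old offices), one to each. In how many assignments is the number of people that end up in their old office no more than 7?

362879

Sum C(9,i)·!(9-i) for i = 0..7:
  i=0: C(9,0)·!9 = 1·133496 = 133496
  i=1: C(9,1)·!8 = 9·14833 = 133497
  i=2: C(9,2)·!7 = 36·1854 = 66744
  i=3: C(9,3)·!6 = 84·265 = 22260
  i=4: C(9,4)·!5 = 126·44 = 5544
  i=5: C(9,5)·!4 = 126·9 = 1134
  i=6: C(9,6)·!3 = 84·2 = 168
  i=7: C(9,7)·!2 = 36·1 = 36
Total = 362879.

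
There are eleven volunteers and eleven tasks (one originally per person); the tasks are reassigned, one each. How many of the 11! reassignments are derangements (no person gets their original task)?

The number of derangements of 11 is !11 = Σ_{k=0}^{11} (-1)^k·11!/k!
= 11! - 11!/1! + 11!/2! - 11!/3! + 11!/4! - 11!/5! + 11!/6! - 11!/7! + 11!/8! - 11!/9! + 11!/10! - 11!/11!
= 39916800 - 39916800 + 19958400 - 6652800 + 1663200 - 332640 + 55440 - 7920 + 990 - 110 + 11 - 1
= 14684570

14684570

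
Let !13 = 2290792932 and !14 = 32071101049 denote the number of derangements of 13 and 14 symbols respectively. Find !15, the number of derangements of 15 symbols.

481066515734

!15 = (15-1)·(!14 + !13) = 14·(32071101049 + 2290792932) = 14·34361893981 = 481066515734.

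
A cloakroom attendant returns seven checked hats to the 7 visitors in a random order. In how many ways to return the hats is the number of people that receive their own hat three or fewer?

4948

# with exactly i fixed is C(7,i)·!(7-i); sum over i=0..3:
  i=0: C(7,0)·!7 = 1·1854 = 1854
  i=1: C(7,1)·!6 = 7·265 = 1855
  i=2: C(7,2)·!5 = 21·44 = 924
  i=3: C(7,3)·!4 = 35·9 = 315
Total = 4948.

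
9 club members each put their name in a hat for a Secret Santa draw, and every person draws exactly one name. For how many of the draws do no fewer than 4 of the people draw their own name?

Sum C(9,i)·!(9-i) for i = 4..9:
  i=4: C(9,4)·!5 = 126·44 = 5544
  i=5: C(9,5)·!4 = 126·9 = 1134
  i=6: C(9,6)·!3 = 84·2 = 168
  i=7: C(9,7)·!2 = 36·1 = 36
  i=8: C(9,8)·!1 = 9·0 = 0
  i=9: C(9,9)·!0 = 1·1 = 1
Total = 6883.

6883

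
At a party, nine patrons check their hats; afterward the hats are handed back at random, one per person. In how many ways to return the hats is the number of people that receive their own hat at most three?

Sum C(9,i)·!(9-i) for i = 0..3:
  i=0: C(9,0)·!9 = 1·133496 = 133496
  i=1: C(9,1)·!8 = 9·14833 = 133497
  i=2: C(9,2)·!7 = 36·1854 = 66744
  i=3: C(9,3)·!6 = 84·265 = 22260
Total = 355997.

355997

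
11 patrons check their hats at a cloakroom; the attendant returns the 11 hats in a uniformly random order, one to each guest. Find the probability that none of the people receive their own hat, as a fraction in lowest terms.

1468457/3991680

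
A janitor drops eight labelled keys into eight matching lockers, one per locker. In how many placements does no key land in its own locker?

14833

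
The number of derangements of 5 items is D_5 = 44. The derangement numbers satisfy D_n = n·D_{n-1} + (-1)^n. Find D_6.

D_6 = 6·44 + 1 = 265.

265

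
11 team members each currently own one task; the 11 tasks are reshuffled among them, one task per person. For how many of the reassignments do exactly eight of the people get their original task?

Pick the 8 fixed positions: C(11,8) = 165 ways.
The other 3 form a derangement: !3 = 2.
Total: 165 × 2 = 330.

330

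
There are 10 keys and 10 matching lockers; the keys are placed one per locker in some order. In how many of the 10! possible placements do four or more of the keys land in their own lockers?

Sum C(10,i)·!(10-i) for i = 4..10:
  i=4: C(10,4)·!6 = 210·265 = 55650
  i=5: C(10,5)·!5 = 252·44 = 11088
  i=6: C(10,6)·!4 = 210·9 = 1890
  i=7: C(10,7)·!3 = 120·2 = 240
  i=8: C(10,8)·!2 = 45·1 = 45
  i=9: C(10,9)·!1 = 10·0 = 0
  i=10: C(10,10)·!0 = 1·1 = 1
Total = 68914.

68914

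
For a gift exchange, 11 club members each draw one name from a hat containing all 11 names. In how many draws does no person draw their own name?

The subfactorial !11 = [11!/e] (nearest integer).
11! = 39916800, and 39916800/e ≈ 14684570.08, so !11 = 14684570.

14684570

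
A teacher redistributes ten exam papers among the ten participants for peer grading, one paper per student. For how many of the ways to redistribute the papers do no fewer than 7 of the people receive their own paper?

# with exactly i fixed is C(10,i)·!(10-i); sum over i=7..10:
  i=7: C(10,7)·!3 = 120·2 = 240
  i=8: C(10,8)·!2 = 45·1 = 45
  i=9: C(10,9)·!1 = 10·0 = 0
  i=10: C(10,10)·!0 = 1·1 = 1
Total = 286.

286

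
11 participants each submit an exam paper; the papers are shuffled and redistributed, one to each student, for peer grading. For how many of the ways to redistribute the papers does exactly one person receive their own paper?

14684571

Choose which one of the 11 is fixed: C(11,1) = 11.
The other 10 form a derangement: !10 = 1334961.
Total: 11 × 1334961 = 14684571.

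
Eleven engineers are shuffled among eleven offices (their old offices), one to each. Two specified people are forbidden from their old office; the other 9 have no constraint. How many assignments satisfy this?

33022080

Inclusion-exclusion on the 2 forbidden self-matches:
Σ_{j=0}^{2} (-1)^j C(2,j)(11-j)!
= C(2,0)·11! - C(2,1)·10! + C(2,2)·9!
= 39916800 - 7257600 + 362880
= 33022080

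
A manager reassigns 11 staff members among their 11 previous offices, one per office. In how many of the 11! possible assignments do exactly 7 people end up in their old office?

Choose which 7 of the 11 are fixed: C(11,7) = 330.
The other 4 form a derangement: !4 = 9.
Total: 330 × 9 = 2970.

2970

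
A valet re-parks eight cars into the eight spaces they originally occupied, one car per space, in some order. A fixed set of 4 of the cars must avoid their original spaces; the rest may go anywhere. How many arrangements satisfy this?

24024

Inclusion-exclusion on the 4 forbidden self-matches:
Σ_{j=0}^{4} (-1)^j C(4,j)(8-j)!
= C(4,0)·8! - C(4,1)·7! + C(4,2)·6! - C(4,3)·5! + C(4,4)·4!
= 40320 - 20160 + 4320 - 480 + 24
= 24024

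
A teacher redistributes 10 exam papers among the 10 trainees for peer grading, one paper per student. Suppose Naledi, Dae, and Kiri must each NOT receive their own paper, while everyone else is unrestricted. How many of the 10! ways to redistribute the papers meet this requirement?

Inclusion-exclusion on the 3 forbidden self-matches:
Σ_{j=0}^{3} (-1)^j C(3,j)(10-j)!
= C(3,0)·10! - C(3,1)·9! + C(3,2)·8! - C(3,3)·7!
= 3628800 - 1088640 + 120960 - 5040
= 2656080

2656080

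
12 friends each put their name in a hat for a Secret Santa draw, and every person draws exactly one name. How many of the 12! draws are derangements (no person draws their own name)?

176214841

!12 is the nearest integer to 12!/e.
12! = 479001600, and 479001600/e ≈ 176214840.93, so !12 = 176214841.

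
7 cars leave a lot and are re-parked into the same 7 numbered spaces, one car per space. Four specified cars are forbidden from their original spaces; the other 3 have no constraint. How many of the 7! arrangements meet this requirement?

Let A_j be the event that the j-th constrained one is fixed. By inclusion-exclusion over the 4 events:
Σ_{j=0}^{4} (-1)^j C(4,j)(7-j)!
= C(4,0)·7! - C(4,1)·6! + C(4,2)·5! - C(4,3)·4! + C(4,4)·3!
= 5040 - 2880 + 720 - 96 + 6
= 2790

2790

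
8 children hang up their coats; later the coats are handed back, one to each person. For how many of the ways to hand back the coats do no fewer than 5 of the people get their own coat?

141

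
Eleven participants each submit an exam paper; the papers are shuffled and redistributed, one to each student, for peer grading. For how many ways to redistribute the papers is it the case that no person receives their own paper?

14684570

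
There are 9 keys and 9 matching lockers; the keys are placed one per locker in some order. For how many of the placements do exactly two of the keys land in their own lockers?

Pick the 2 fixed positions: C(9,2) = 36 ways.
The other 7 form a derangement: !7 = 1854.
Total: 36 × 1854 = 66744.

66744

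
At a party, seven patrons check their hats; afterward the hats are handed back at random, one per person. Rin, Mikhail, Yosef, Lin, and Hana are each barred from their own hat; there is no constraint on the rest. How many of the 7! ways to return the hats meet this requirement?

2428

Let A_j be the event that the j-th constrained one is fixed. By inclusion-exclusion over the 5 events:
Σ_{j=0}^{5} (-1)^j C(5,j)(7-j)!
= C(5,0)·7! - C(5,1)·6! + C(5,2)·5! - C(5,3)·4! + C(5,4)·3! - C(5,5)·2!
= 5040 - 3600 + 1200 - 240 + 30 - 2
= 2428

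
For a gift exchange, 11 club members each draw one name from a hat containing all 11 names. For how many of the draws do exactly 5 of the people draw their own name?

122430

Choose which 5 of the 11 are fixed: C(11,5) = 462.
The other 6 form a derangement: !6 = 265.
Total: 462 × 265 = 122430.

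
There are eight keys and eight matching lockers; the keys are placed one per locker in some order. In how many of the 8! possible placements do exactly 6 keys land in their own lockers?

28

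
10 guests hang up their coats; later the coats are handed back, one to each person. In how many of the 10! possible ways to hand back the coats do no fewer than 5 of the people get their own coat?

13264

Sum C(10,i)·!(10-i) for i = 5..10:
  i=5: C(10,5)·!5 = 252·44 = 11088
  i=6: C(10,6)·!4 = 210·9 = 1890
  i=7: C(10,7)·!3 = 120·2 = 240
  i=8: C(10,8)·!2 = 45·1 = 45
  i=9: C(10,9)·!1 = 10·0 = 0
  i=10: C(10,10)·!0 = 1·1 = 1
Total = 13264.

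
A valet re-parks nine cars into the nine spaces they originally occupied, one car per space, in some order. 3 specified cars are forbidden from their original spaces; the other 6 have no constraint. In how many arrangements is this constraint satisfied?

Let A_j be the event that the j-th constrained one is fixed. By inclusion-exclusion over the 3 events:
Σ_{j=0}^{3} (-1)^j C(3,j)(9-j)!
= C(3,0)·9! - C(3,1)·8! + C(3,2)·7! - C(3,3)·6!
= 362880 - 120960 + 15120 - 720
= 256320

256320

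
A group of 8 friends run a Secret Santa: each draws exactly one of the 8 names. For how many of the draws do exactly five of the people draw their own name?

112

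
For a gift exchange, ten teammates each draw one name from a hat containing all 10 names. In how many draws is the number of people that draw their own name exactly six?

Choose which 6 of the 10 are fixed: C(10,6) = 210.
The other 4 form a derangement: !4 = 9.
Total: 210 × 9 = 1890.

1890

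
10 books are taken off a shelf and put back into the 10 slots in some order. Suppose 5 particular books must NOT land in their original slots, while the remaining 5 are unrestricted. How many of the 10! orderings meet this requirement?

Inclusion-exclusion on the 5 forbidden self-matches:
Σ_{j=0}^{5} (-1)^j C(5,j)(10-j)!
= C(5,0)·10! - C(5,1)·9! + C(5,2)·8! - C(5,3)·7! + C(5,4)·6! - C(5,5)·5!
= 3628800 - 1814400 + 403200 - 50400 + 3600 - 120
= 2170680

2170680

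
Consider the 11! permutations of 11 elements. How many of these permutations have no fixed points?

14684570

By inclusion-exclusion, !11 = Σ (-1)^k · 11!/k! for k=0..11
= 11! - 11!/1! + 11!/2! - 11!/3! + 11!/4! - 11!/5! + 11!/6! - 11!/7! + 11!/8! - 11!/9! + 11!/10! - 11!/11!
= 39916800 - 39916800 + 19958400 - 6652800 + 1663200 - 332640 + 55440 - 7920 + 990 - 110 + 11 - 1
= 14684570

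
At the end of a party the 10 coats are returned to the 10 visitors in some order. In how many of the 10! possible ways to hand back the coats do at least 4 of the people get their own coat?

68914

Sum C(10,i)·!(10-i) for i = 4..10:
  i=4: C(10,4)·!6 = 210·265 = 55650
  i=5: C(10,5)·!5 = 252·44 = 11088
  i=6: C(10,6)·!4 = 210·9 = 1890
  i=7: C(10,7)·!3 = 120·2 = 240
  i=8: C(10,8)·!2 = 45·1 = 45
  i=9: C(10,9)·!1 = 10·0 = 0
  i=10: C(10,10)·!0 = 1·1 = 1
Total = 68914.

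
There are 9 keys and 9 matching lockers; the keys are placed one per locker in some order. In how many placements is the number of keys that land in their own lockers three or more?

29143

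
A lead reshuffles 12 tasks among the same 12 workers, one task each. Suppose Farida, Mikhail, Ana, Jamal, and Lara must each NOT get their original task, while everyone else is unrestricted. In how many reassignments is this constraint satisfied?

Inclusion-exclusion on the 5 forbidden self-matches:
Σ_{j=0}^{5} (-1)^j C(5,j)(12-j)!
= C(5,0)·12! - C(5,1)·11! + C(5,2)·10! - C(5,3)·9! + C(5,4)·8! - C(5,5)·7!
= 479001600 - 199584000 + 36288000 - 3628800 + 201600 - 5040
= 312273360

312273360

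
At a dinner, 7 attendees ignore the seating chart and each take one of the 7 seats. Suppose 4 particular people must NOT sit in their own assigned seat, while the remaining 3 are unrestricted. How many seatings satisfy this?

2790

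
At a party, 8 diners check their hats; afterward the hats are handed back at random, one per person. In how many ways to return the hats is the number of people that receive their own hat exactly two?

Pick the 2 fixed positions: C(8,2) = 28 ways.
The remaining 6 must be deranged: !6 = 265.
Total: 28 × 265 = 7420.

7420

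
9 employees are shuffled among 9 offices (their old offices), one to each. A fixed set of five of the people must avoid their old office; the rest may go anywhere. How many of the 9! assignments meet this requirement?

205056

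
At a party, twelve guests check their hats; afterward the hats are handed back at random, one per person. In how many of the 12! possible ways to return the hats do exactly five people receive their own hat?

1468368

Choose which 5 of the 12 are fixed: C(12,5) = 792.
The remaining 7 must be deranged: !7 = 1854.
Total: 792 × 1854 = 1468368.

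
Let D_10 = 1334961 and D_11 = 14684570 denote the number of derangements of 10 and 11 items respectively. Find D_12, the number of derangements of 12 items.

176214841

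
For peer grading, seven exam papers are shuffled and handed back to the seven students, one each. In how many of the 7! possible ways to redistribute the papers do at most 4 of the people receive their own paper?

5018

# with exactly i fixed is C(7,i)·!(7-i); sum over i=0..4:
  i=0: C(7,0)·!7 = 1·1854 = 1854
  i=1: C(7,1)·!6 = 7·265 = 1855
  i=2: C(7,2)·!5 = 21·44 = 924
  i=3: C(7,3)·!4 = 35·9 = 315
  i=4: C(7,4)·!3 = 35·2 = 70
Total = 5018.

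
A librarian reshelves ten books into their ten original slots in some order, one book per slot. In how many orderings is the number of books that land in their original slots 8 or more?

# with exactly i fixed is C(10,i)·!(10-i); sum over i=8..10:
  i=8: C(10,8)·!2 = 45·1 = 45
  i=9: C(10,9)·!1 = 10·0 = 0
  i=10: C(10,10)·!0 = 1·1 = 1
Total = 46.

46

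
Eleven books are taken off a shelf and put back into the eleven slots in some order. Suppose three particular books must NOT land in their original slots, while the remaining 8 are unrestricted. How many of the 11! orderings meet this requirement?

30078720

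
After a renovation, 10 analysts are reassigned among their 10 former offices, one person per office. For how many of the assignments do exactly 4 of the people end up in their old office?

55650

Pick the 4 fixed positions: C(10,4) = 210 ways.
The other 6 form a derangement: !6 = 265.
Total: 210 × 265 = 55650.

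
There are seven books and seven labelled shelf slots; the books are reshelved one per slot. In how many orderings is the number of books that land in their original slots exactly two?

Choose which 2 of the 7 are fixed: C(7,2) = 21.
The remaining 5 must be deranged: !5 = 44.
Total: 21 × 44 = 924.

924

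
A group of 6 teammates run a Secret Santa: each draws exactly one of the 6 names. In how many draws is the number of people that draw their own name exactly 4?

Pick the 4 fixed positions: C(6,4) = 15 ways.
The remaining 2 must be deranged: !2 = 1.
Total: 15 × 1 = 15.

15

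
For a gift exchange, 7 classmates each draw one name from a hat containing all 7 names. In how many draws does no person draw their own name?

1854

Recurrence: !7 = 6·(!6 + !5).
!7 = 6·(265 + 44) = 6·309 = 1854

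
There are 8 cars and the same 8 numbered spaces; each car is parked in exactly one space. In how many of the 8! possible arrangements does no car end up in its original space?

14833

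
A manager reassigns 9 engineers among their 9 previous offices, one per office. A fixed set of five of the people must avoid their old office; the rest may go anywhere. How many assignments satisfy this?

205056

Let A_j be the event that the j-th constrained one is fixed. By inclusion-exclusion over the 5 events:
Σ_{j=0}^{5} (-1)^j C(5,j)(9-j)!
= C(5,0)·9! - C(5,1)·8! + C(5,2)·7! - C(5,3)·6! + C(5,4)·5! - C(5,5)·4!
= 362880 - 201600 + 50400 - 7200 + 600 - 24
= 205056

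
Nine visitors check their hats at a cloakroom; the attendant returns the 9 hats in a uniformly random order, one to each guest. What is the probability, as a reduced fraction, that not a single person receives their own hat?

Favorable outcomes: !9 = 133496.
Total outcomes: 9! = 362880.
Probability = 133496/362880 = 16687/45360.

16687/45360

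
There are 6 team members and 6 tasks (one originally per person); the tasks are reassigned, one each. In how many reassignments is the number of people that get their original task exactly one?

Pick the single fixed position: C(6,1) = 6 ways.
The other 5 form a derangement: !5 = 44.
Total: 6 × 44 = 264.

264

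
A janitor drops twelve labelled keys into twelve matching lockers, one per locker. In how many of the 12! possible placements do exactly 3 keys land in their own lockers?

Choose which 3 of the 12 are fixed: C(12,3) = 220.
The other 9 form a derangement: !9 = 133496.
Total: 220 × 133496 = 29369120.

29369120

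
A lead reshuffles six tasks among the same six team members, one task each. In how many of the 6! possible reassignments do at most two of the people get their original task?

664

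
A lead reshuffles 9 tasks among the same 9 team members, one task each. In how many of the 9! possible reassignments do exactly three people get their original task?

22260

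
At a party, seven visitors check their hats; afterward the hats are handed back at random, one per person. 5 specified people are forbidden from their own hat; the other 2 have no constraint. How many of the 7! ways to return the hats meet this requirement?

Let A_j be the event that the j-th constrained one is fixed. By inclusion-exclusion over the 5 events:
Σ_{j=0}^{5} (-1)^j C(5,j)(7-j)!
= C(5,0)·7! - C(5,1)·6! + C(5,2)·5! - C(5,3)·4! + C(5,4)·3! - C(5,5)·2!
= 5040 - 3600 + 1200 - 240 + 30 - 2
= 2428

2428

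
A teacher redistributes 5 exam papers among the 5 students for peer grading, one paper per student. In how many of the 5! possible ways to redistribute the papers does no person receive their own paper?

The number of derangements of 5 is !5 = Σ_{k=0}^{5} (-1)^k·5!/k!
= 5! - 5!/1! + 5!/2! - 5!/3! + 5!/4! - 5!/5!
= 120 - 120 + 60 - 20 + 5 - 1
= 44

44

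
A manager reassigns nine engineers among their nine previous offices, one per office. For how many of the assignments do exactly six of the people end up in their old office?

168

Choose which 6 of the 9 are fixed: C(9,6) = 84.
The remaining 3 must be deranged: !3 = 2.
Total: 84 × 2 = 168.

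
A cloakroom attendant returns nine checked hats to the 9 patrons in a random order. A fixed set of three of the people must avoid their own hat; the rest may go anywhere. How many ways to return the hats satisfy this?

256320

Let A_j be the event that the j-th constrained one is fixed. By inclusion-exclusion over the 3 events:
Σ_{j=0}^{3} (-1)^j C(3,j)(9-j)!
= C(3,0)·9! - C(3,1)·8! + C(3,2)·7! - C(3,3)·6!
= 362880 - 120960 + 15120 - 720
= 256320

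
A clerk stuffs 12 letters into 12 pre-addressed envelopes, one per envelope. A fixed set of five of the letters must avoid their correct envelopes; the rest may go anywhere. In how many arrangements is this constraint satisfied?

312273360

Inclusion-exclusion on the 5 forbidden self-matches:
Σ_{j=0}^{5} (-1)^j C(5,j)(12-j)!
= C(5,0)·12! - C(5,1)·11! + C(5,2)·10! - C(5,3)·9! + C(5,4)·8! - C(5,5)·7!
= 479001600 - 199584000 + 36288000 - 3628800 + 201600 - 5040
= 312273360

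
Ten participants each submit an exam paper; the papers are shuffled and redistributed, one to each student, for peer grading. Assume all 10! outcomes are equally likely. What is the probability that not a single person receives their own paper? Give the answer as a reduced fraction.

16481/44800

Favorable outcomes: !10 = 1334961.
Total outcomes: 10! = 3628800.
Probability = 1334961/3628800 = 16481/44800.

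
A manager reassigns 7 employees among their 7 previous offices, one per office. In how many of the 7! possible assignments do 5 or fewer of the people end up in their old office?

5039

# with exactly i fixed is C(7,i)·!(7-i); sum over i=0..5:
  i=0: C(7,0)·!7 = 1·1854 = 1854
  i=1: C(7,1)·!6 = 7·265 = 1855
  i=2: C(7,2)·!5 = 21·44 = 924
  i=3: C(7,3)·!4 = 35·9 = 315
  i=4: C(7,4)·!3 = 35·2 = 70
  i=5: C(7,5)·!2 = 21·1 = 21
Total = 5039.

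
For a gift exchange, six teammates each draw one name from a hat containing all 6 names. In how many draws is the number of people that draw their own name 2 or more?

191

Sum C(6,i)·!(6-i) for i = 2..6:
  i=2: C(6,2)·!4 = 15·9 = 135
  i=3: C(6,3)·!3 = 20·2 = 40
  i=4: C(6,4)·!2 = 15·1 = 15
  i=5: C(6,5)·!1 = 6·0 = 0
  i=6: C(6,6)·!0 = 1·1 = 1
Total = 191.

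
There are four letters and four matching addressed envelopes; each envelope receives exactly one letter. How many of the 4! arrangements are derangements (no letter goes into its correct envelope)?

9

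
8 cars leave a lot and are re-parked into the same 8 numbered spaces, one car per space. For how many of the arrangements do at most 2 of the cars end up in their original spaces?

37085

# with exactly i fixed is C(8,i)·!(8-i); sum over i=0..2:
  i=0: C(8,0)·!8 = 1·14833 = 14833
  i=1: C(8,1)·!7 = 8·1854 = 14832
  i=2: C(8,2)·!6 = 28·265 = 7420
Total = 37085.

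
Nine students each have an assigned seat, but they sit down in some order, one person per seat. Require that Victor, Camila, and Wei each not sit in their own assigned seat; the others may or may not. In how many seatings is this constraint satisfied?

Inclusion-exclusion on the 3 forbidden self-matches:
Σ_{j=0}^{3} (-1)^j C(3,j)(9-j)!
= C(3,0)·9! - C(3,1)·8! + C(3,2)·7! - C(3,3)·6!
= 362880 - 120960 + 15120 - 720
= 256320

256320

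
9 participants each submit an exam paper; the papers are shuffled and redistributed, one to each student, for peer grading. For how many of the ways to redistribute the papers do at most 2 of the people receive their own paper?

333737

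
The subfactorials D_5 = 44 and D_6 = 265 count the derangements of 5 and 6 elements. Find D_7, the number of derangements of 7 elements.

D_7 = (7-1)·(D_6 + D_5) = 6·(265 + 44) = 6·309 = 1854.

1854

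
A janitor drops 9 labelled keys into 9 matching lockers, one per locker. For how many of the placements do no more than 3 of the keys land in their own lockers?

Sum C(9,i)·!(9-i) for i = 0..3:
  i=0: C(9,0)·!9 = 1·133496 = 133496
  i=1: C(9,1)·!8 = 9·14833 = 133497
  i=2: C(9,2)·!7 = 36·1854 = 66744
  i=3: C(9,3)·!6 = 84·265 = 22260
Total = 355997.

355997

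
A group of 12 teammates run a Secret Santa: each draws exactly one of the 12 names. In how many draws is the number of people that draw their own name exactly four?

7342335

Pick the 4 fixed positions: C(12,4) = 495 ways.
The remaining 8 must be deranged: !8 = 14833.
Total: 495 × 14833 = 7342335.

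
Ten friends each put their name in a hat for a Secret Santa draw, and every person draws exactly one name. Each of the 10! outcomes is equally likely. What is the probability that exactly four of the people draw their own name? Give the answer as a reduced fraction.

Favorable outcomes: C(10,4)·!6 = 210·265 = 55650.
Total outcomes: 10! = 3628800.
Probability = 55650/3628800 = 53/3456.

53/3456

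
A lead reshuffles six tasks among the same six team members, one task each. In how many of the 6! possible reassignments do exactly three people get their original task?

Pick the 3 fixed positions: C(6,3) = 20 ways.
The other 3 form a derangement: !3 = 2.
Total: 20 × 2 = 40.

40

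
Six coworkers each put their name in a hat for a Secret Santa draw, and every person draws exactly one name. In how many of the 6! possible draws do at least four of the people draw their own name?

# with exactly i fixed is C(6,i)·!(6-i); sum over i=4..6:
  i=4: C(6,4)·!2 = 15·1 = 15
  i=5: C(6,5)·!1 = 6·0 = 0
  i=6: C(6,6)·!0 = 1·1 = 1
Total = 16.

16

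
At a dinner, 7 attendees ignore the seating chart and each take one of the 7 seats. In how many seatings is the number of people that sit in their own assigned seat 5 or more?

22

# with exactly i fixed is C(7,i)·!(7-i); sum over i=5..7:
  i=5: C(7,5)·!2 = 21·1 = 21
  i=6: C(7,6)·!1 = 7·0 = 0
  i=7: C(7,7)·!0 = 1·1 = 1
Total = 22.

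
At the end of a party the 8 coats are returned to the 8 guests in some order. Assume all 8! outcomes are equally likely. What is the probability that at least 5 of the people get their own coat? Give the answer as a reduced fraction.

Favorable outcomes: Σ_{i≥5} C(8,i)·!(8-i) = 56·2 + 28·1 + 8·0 + 1·1 = 141.
Total outcomes: 8! = 40320.
Probability = 141/40320 = 47/13440.

47/13440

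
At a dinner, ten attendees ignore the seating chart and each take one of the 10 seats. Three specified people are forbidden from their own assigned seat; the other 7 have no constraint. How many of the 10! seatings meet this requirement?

Inclusion-exclusion on the 3 forbidden self-matches:
Σ_{j=0}^{3} (-1)^j C(3,j)(10-j)!
= C(3,0)·10! - C(3,1)·9! + C(3,2)·8! - C(3,3)·7!
= 3628800 - 1088640 + 120960 - 5040
= 2656080

2656080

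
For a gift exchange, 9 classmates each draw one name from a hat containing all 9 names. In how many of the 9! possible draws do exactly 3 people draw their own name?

22260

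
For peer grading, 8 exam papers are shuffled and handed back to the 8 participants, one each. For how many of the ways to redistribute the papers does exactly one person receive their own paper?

14832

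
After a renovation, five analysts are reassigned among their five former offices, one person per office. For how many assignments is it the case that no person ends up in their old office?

44

!5 is the nearest integer to 5!/e.
5! = 120, and 120/e ≈ 44.15, so !5 = 44.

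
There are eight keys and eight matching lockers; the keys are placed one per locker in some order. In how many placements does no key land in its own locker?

The subfactorial !8 = [8!/e] (nearest integer).
8! = 40320, and 40320/e ≈ 14832.90, so !8 = 14833.

14833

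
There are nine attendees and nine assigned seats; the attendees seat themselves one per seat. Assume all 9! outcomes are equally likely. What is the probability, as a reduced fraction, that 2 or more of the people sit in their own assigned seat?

95887/362880

Favorable outcomes: Σ_{i≥2} C(9,i)·!(9-i) = 36·1854 + 84·265 + 126·44 + 126·9 + 84·2 + 36·1 + 9·0 + 1·1 = 95887.
Total outcomes: 9! = 362880.
Probability = 95887/362880 = 95887/362880.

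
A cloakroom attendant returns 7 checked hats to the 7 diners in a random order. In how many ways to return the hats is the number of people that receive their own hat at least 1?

3186

# with exactly i fixed is C(7,i)·!(7-i); sum over i=1..7:
  i=1: C(7,1)·!6 = 7·265 = 1855
  i=2: C(7,2)·!5 = 21·44 = 924
  i=3: C(7,3)·!4 = 35·9 = 315
  i=4: C(7,4)·!3 = 35·2 = 70
  i=5: C(7,5)·!2 = 21·1 = 21
  i=6: C(7,6)·!1 = 7·0 = 0
  i=7: C(7,7)·!0 = 1·1 = 1
Total = 3186.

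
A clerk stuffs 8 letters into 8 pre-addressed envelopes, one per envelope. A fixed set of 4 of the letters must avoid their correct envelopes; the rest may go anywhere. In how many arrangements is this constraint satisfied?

Inclusion-exclusion on the 4 forbidden self-matches:
Σ_{j=0}^{4} (-1)^j C(4,j)(8-j)!
= C(4,0)·8! - C(4,1)·7! + C(4,2)·6! - C(4,3)·5! + C(4,4)·4!
= 40320 - 20160 + 4320 - 480 + 24
= 24024

24024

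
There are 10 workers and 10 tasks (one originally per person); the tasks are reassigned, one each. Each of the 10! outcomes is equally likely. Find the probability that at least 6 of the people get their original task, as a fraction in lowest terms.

17/28350

Favorable outcomes: Σ_{i≥6} C(10,i)·!(10-i) = 210·9 + 120·2 + 45·1 + 10·0 + 1·1 = 2176.
Total outcomes: 10! = 3628800.
Probability = 2176/3628800 = 17/28350.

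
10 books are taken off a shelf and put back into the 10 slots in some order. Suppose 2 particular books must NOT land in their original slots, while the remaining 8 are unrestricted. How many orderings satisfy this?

2943360

Let A_j be the event that the j-th constrained one is fixed. By inclusion-exclusion over the 2 events:
Σ_{j=0}^{2} (-1)^j C(2,j)(10-j)!
= C(2,0)·10! - C(2,1)·9! + C(2,2)·8!
= 3628800 - 725760 + 40320
= 2943360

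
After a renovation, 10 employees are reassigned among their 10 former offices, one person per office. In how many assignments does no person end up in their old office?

!10 = 10! · Σ_{k=0}^{10} (-1)^k/k!
= 10! - 10!/1! + 10!/2! - 10!/3! + 10!/4! - 10!/5! + 10!/6! - 10!/7! + 10!/8! - 10!/9! + 10!/10!
= 3628800 - 3628800 + 1814400 - 604800 + 151200 - 30240 + 5040 - 720 + 90 - 10 + 1
= 1334961

1334961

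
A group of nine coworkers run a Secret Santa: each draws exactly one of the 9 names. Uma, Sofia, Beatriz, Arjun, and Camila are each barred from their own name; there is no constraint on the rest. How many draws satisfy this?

Let A_j be the event that the j-th constrained one is fixed. By inclusion-exclusion over the 5 events:
Σ_{j=0}^{5} (-1)^j C(5,j)(9-j)!
= C(5,0)·9! - C(5,1)·8! + C(5,2)·7! - C(5,3)·6! + C(5,4)·5! - C(5,5)·4!
= 362880 - 201600 + 50400 - 7200 + 600 - 24
= 205056

205056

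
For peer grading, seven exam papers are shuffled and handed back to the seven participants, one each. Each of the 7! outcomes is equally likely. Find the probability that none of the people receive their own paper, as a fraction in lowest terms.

103/280

Favorable outcomes: !7 = 1854.
Total outcomes: 7! = 5040.
Probability = 1854/5040 = 103/280.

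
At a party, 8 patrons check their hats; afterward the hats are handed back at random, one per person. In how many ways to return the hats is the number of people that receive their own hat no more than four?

Sum C(8,i)·!(8-i) for i = 0..4:
  i=0: C(8,0)·!8 = 1·14833 = 14833
  i=1: C(8,1)·!7 = 8·1854 = 14832
  i=2: C(8,2)·!6 = 28·265 = 7420
  i=3: C(8,3)·!5 = 56·44 = 2464
  i=4: C(8,4)·!4 = 70·9 = 630
Total = 40179.

40179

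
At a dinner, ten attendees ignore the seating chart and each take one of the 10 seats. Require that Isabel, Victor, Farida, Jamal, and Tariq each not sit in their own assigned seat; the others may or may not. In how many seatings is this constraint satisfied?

Let A_j be the event that the j-th constrained one is fixed. By inclusion-exclusion over the 5 events:
Σ_{j=0}^{5} (-1)^j C(5,j)(10-j)!
= C(5,0)·10! - C(5,1)·9! + C(5,2)·8! - C(5,3)·7! + C(5,4)·6! - C(5,5)·5!
= 3628800 - 1814400 + 403200 - 50400 + 3600 - 120
= 2170680

2170680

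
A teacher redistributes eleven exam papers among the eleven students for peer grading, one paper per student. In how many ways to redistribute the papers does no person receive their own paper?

14684570

By inclusion-exclusion, !11 = Σ (-1)^k · 11!/k! for k=0..11
= 11! - 11!/1! + 11!/2! - 11!/3! + 11!/4! - 11!/5! + 11!/6! - 11!/7! + 11!/8! - 11!/9! + 11!/10! - 11!/11!
= 39916800 - 39916800 + 19958400 - 6652800 + 1663200 - 332640 + 55440 - 7920 + 990 - 110 + 11 - 1
= 14684570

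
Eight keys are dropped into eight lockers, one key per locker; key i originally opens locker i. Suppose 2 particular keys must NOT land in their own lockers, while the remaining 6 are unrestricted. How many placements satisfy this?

30960

Inclusion-exclusion on the 2 forbidden self-matches:
Σ_{j=0}^{2} (-1)^j C(2,j)(8-j)!
= C(2,0)·8! - C(2,1)·7! + C(2,2)·6!
= 40320 - 10080 + 720
= 30960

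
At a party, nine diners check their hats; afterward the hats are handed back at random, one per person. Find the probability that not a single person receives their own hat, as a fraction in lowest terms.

16687/45360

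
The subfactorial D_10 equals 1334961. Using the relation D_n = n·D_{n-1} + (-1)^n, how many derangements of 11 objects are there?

D_11 = 11·1334961 - 1 = 14684570.

14684570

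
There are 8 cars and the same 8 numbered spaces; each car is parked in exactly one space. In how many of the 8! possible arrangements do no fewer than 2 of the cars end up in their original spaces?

Sum C(8,i)·!(8-i) for i = 2..8:
  i=2: C(8,2)·!6 = 28·265 = 7420
  i=3: C(8,3)·!5 = 56·44 = 2464
  i=4: C(8,4)·!4 = 70·9 = 630
  i=5: C(8,5)·!3 = 56·2 = 112
  i=6: C(8,6)·!2 = 28·1 = 28
  i=7: C(8,7)·!1 = 8·0 = 0
  i=8: C(8,8)·!0 = 1·1 = 1
Total = 10655.

10655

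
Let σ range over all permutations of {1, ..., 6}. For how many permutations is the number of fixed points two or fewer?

Sum C(6,i)·!(6-i) for i = 0..2:
  i=0: C(6,0)·!6 = 1·265 = 265
  i=1: C(6,1)·!5 = 6·44 = 264
  i=2: C(6,2)·!4 = 15·9 = 135
Total = 664.

664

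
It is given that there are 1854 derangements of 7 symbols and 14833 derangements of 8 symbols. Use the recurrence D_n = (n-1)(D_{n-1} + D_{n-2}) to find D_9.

133496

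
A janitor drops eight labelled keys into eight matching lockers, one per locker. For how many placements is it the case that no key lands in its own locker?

14833

The subfactorial !8 = [8!/e] (nearest integer).
8! = 40320, and 40320/e ≈ 14832.90, so !8 = 14833.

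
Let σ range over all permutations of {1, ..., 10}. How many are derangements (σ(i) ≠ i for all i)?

!10 = 10! · Σ_{k=0}^{10} (-1)^k/k!
= 10! - 10!/1! + 10!/2! - 10!/3! + 10!/4! - 10!/5! + 10!/6! - 10!/7! + 10!/8! - 10!/9! + 10!/10!
= 3628800 - 3628800 + 1814400 - 604800 + 151200 - 30240 + 5040 - 720 + 90 - 10 + 1
= 1334961

1334961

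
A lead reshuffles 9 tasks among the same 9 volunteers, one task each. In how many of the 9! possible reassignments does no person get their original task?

133496

The subfactorial !9 = [9!/e] (nearest integer).
9! = 362880, and 362880/e ≈ 133496.09, so !9 = 133496.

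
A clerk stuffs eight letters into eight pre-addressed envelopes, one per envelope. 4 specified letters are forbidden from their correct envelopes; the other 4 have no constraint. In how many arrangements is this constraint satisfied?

24024

Let A_j be the event that the j-th constrained one is fixed. By inclusion-exclusion over the 4 events:
Σ_{j=0}^{4} (-1)^j C(4,j)(8-j)!
= C(4,0)·8! - C(4,1)·7! + C(4,2)·6! - C(4,3)·5! + C(4,4)·4!
= 40320 - 20160 + 4320 - 480 + 24
= 24024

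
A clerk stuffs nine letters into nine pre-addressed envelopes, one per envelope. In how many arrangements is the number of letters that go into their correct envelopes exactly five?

1134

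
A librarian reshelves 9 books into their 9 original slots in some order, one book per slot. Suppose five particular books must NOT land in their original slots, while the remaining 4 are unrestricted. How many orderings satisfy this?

205056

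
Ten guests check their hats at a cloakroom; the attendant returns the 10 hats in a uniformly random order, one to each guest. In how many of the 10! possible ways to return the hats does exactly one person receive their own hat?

Choose which one of the 10 is fixed: C(10,1) = 10.
The remaining 9 must be deranged: !9 = 133496.
Total: 10 × 133496 = 1334960.

1334960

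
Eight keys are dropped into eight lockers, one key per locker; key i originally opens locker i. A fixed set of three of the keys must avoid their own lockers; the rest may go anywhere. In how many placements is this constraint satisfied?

27240

Let A_j be the event that the j-th constrained one is fixed. By inclusion-exclusion over the 3 events:
Σ_{j=0}^{3} (-1)^j C(3,j)(8-j)!
= C(3,0)·8! - C(3,1)·7! + C(3,2)·6! - C(3,3)·5!
= 40320 - 15120 + 2160 - 120
= 27240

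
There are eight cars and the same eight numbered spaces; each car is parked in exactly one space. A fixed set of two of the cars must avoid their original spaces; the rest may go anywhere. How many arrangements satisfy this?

30960

Let A_j be the event that the j-th constrained one is fixed. By inclusion-exclusion over the 2 events:
Σ_{j=0}^{2} (-1)^j C(2,j)(8-j)!
= C(2,0)·8! - C(2,1)·7! + C(2,2)·6!
= 40320 - 10080 + 720
= 30960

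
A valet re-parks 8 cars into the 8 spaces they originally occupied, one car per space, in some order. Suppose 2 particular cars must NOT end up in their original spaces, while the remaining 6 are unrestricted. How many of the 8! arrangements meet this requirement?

30960

Inclusion-exclusion on the 2 forbidden self-matches:
Σ_{j=0}^{2} (-1)^j C(2,j)(8-j)!
= C(2,0)·8! - C(2,1)·7! + C(2,2)·6!
= 40320 - 10080 + 720
= 30960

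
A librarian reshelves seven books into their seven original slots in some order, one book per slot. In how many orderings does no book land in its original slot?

The number of derangements of 7 is !7 = Σ_{k=0}^{7} (-1)^k·7!/k!
= 7! - 7!/1! + 7!/2! - 7!/3! + 7!/4! - 7!/5! + 7!/6! - 7!/7!
= 5040 - 5040 + 2520 - 840 + 210 - 42 + 7 - 1
= 1854

1854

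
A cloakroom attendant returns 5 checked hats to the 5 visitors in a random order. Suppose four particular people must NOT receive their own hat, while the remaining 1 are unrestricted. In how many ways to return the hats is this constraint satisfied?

Let A_j be the event that the j-th constrained one is fixed. By inclusion-exclusion over the 4 events:
Σ_{j=0}^{4} (-1)^j C(4,j)(5-j)!
= C(4,0)·5! - C(4,1)·4! + C(4,2)·3! - C(4,3)·2! + C(4,4)·1!
= 120 - 96 + 36 - 8 + 1
= 53

53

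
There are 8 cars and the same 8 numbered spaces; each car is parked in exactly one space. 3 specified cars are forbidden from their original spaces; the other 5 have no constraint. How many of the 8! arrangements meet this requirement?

27240

Let A_j be the event that the j-th constrained one is fixed. By inclusion-exclusion over the 3 events:
Σ_{j=0}^{3} (-1)^j C(3,j)(8-j)!
= C(3,0)·8! - C(3,1)·7! + C(3,2)·6! - C(3,3)·5!
= 40320 - 15120 + 2160 - 120
= 27240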